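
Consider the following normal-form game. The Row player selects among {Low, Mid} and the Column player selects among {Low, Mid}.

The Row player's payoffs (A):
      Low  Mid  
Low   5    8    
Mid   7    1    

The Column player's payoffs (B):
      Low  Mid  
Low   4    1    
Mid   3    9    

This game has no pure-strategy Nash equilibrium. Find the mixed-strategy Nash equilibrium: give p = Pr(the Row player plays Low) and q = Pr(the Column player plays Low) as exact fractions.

Each player's mixing probability is pinned down by making the *other* player indifferent.
The Column player indifferent between Low and Mid: p·4 + (1−p)·3 = p·1 + (1−p)·9 ⟹ 3 + 1p = 9 + (-8)p ⟹ p = 2/3.
The Row player indifferent between Low and Mid: q·5 + (1−q)·8 = q·7 + (1−q)·1 ⟹ 8 + (-3)q = 1 + 6q ⟹ q = 7/9.

p = 2/3, q = 7/9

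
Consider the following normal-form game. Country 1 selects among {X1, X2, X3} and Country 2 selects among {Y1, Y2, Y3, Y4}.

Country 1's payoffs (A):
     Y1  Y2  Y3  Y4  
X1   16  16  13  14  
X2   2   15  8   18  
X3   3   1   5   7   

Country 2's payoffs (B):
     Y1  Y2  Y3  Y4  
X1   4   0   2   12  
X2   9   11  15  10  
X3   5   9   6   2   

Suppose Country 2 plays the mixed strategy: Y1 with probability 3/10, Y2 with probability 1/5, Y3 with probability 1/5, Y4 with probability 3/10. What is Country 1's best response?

Country 1's best reply maximizes expected payoff against the mix.
X1: (3/10)·16 + (1/5)·16 + (1/5)·13 + (3/10)·14 = 74/5
X2: (3/10)·2 + (1/5)·15 + (1/5)·8 + (3/10)·18 = 53/5
X3: (3/10)·3 + (1/5)·1 + (1/5)·5 + (3/10)·7 = 21/5
Highest expected payoff is 74/5, from X1.

X1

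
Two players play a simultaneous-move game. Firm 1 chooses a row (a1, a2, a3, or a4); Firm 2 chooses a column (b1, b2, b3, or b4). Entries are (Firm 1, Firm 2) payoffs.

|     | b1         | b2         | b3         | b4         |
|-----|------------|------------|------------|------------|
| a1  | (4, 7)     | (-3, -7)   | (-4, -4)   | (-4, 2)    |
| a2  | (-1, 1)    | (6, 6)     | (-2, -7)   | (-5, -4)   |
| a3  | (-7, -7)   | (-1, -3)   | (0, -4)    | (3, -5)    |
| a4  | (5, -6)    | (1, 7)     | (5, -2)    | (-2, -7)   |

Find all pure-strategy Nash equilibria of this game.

Find each player's best response to every opponent strategy; NE are the intersections.
Firm 1's best responses — vs b1: a4 (payoff 5); vs b2: a2 (payoff 6); vs b3: a4 (payoff 5); vs b4: a3 (payoff 3).
Firm 2's best responses — vs a1: b1 (payoff 7); vs a2: b2 (payoff 6); vs a3: b2 (payoff -3); vs a4: b2 (payoff 7).
The only mutual best response is (a2, b2); neither player gains by switching there.

(a2, b2)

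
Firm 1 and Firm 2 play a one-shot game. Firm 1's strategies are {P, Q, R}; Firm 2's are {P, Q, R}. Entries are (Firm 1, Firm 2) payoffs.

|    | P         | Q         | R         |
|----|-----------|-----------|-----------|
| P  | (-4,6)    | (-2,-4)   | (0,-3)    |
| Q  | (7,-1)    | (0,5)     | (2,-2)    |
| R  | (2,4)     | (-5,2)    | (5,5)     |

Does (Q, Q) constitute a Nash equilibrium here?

Yes

Holding Firm 2 at Q: Firm 1 gets 0 from Q, versus -2 from P, -5 from R. No profitable deviation for Firm 1.
Holding Firm 1 at Q: Firm 2 gets 5 from Q, versus -1 from P, -2 from R. No profitable deviation for Firm 2 either.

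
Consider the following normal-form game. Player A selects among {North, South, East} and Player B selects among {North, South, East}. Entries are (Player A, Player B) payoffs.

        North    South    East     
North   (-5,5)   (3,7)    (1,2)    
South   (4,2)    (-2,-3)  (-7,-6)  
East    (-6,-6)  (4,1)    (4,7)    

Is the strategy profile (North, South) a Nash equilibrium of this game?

No

Holding Player B at South: Player A gets 3 from North but could get 4 by switching to East. Player A has a profitable deviation.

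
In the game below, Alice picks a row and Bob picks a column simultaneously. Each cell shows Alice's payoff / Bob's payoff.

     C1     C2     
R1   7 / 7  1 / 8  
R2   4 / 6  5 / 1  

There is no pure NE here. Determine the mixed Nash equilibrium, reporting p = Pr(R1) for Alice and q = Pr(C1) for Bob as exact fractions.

p = 5/6, q = 4/7

Each player's mixing probability is pinned down by making the *other* player indifferent.
Bob indifferent between C1 and C2: p·7 + (1−p)·6 = p·8 + (1−p)·1 ⟹ 6 + 1p = 1 + 7p ⟹ p = 5/6.
Alice indifferent between R1 and R2: q·7 + (1−q)·1 = q·4 + (1−q)·5 ⟹ 1 + 6q = 5 + (-1)q ⟹ q = 4/7.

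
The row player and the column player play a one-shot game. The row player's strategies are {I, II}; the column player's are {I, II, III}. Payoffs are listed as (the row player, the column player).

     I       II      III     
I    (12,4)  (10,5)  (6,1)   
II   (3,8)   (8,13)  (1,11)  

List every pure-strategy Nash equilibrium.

Check mutual best responses: a cell is a NE iff neither player can gain by unilaterally deviating.
The row player's best responses — vs I: I (payoff 12); vs II: I (payoff 10); vs III: I (payoff 6).
The column player's best responses — vs I: II (payoff 5); vs II: II (payoff 13).
The only mutual best response is (I, II); neither player gains by switching there.

(I, II)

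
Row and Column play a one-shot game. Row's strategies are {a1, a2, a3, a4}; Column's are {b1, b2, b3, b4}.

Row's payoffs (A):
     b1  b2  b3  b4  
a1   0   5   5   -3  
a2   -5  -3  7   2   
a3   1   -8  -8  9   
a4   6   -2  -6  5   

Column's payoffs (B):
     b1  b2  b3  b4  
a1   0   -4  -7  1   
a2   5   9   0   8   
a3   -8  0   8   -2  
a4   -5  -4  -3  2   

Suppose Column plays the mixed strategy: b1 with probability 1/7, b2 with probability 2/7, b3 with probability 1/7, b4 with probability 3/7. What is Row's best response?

a4

Row's best reply maximizes expected payoff against the mix.
a1: (1/7)·0 + (2/7)·5 + (1/7)·5 + (3/7)·(-3) = 6/7
a2: (1/7)·(-5) + (2/7)·(-3) + (1/7)·7 + (3/7)·2 = 2/7
a3: (1/7)·1 + (2/7)·(-8) + (1/7)·(-8) + (3/7)·9 = 4/7
a4: (1/7)·6 + (2/7)·(-2) + (1/7)·(-6) + (3/7)·5 = 11/7
Highest expected payoff is 11/7, from a4.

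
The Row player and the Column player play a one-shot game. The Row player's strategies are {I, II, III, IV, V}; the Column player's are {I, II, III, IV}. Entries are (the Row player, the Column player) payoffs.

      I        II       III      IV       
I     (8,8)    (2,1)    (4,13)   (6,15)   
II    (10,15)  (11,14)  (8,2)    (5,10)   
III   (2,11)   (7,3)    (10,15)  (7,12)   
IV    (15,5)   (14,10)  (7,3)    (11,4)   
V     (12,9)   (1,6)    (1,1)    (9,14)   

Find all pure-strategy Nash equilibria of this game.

Check mutual best responses: a cell is a NE iff neither player can gain by unilaterally deviating.
The Row player's best responses — vs I: IV (payoff 15); vs II: IV (payoff 14); vs III: III (payoff 10); vs IV: IV (payoff 11).
The Column player's best responses — vs I: IV (payoff 15); vs II: I (payoff 15); vs III: III (payoff 15); vs IV: II (payoff 10); vs V: IV (payoff 14).
Mutual best responses occur at (III, III) and (IV, II); at each, neither player gains by switching.

(III, III) and (IV, II)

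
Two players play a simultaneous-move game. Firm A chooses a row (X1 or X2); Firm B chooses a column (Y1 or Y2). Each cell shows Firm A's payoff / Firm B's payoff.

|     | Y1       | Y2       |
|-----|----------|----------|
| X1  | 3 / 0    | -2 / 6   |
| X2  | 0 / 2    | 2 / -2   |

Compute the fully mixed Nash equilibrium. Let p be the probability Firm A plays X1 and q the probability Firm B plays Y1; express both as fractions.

p = 2/5, q = 4/7

In a mixed NE each player is indifferent between their pure strategies, so the opponent's mix sets the indifference.
Firm B indifferent between Y1 and Y2: p·0 + (1−p)·2 = p·6 + (1−p)·(-2) ⟹ 2 + (-2)p = (-2) + 8p ⟹ p = 2/5.
Firm A indifferent between X1 and X2: q·3 + (1−q)·(-2) = q·0 + (1−q)·2 ⟹ (-2) + 5q = 2 + (-2)q ⟹ q = 4/7.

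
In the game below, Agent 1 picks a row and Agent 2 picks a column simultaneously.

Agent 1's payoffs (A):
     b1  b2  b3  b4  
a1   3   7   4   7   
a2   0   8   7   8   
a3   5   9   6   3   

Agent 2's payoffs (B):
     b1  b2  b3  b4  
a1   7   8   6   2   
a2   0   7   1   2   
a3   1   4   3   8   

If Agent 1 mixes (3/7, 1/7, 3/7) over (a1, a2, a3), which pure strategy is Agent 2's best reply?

Compute Agent 2's expected payoff from each pure strategy against the given mix.
b1: (3/7)·7 + (1/7)·0 + (3/7)·1 = 24/7
b2: (3/7)·8 + (1/7)·7 + (3/7)·4 = 43/7
b3: (3/7)·6 + (1/7)·1 + (3/7)·3 = 4
b4: (3/7)·2 + (1/7)·2 + (3/7)·8 = 32/7
Highest expected payoff is 43/7, from b2.

b2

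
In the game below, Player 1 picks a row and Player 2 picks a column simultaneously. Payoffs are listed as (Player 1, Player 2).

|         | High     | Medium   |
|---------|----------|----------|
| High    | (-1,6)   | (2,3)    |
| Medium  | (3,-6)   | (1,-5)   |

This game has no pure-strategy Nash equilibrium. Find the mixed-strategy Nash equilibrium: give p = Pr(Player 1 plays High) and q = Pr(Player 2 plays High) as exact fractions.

p = 1/4, q = 1/5

Each player's mixing probability is pinned down by making the *other* player indifferent.
Player 2 indifferent between High and Medium: p·6 + (1−p)·(-6) = p·3 + (1−p)·(-5) ⟹ (-6) + 12p = (-5) + 8p ⟹ p = 1/4.
Player 1 indifferent between High and Medium: q·(-1) + (1−q)·2 = q·3 + (1−q)·1 ⟹ 2 + (-3)q = 1 + 2q ⟹ q = 1/5.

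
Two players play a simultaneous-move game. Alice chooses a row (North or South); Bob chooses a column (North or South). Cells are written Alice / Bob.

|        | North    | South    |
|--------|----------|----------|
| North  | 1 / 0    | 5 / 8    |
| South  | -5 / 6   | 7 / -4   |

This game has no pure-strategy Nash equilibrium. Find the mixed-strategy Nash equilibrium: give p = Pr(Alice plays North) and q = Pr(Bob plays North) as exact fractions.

p = 5/9, q = 1/4

In a mixed NE each player is indifferent between their pure strategies, so the opponent's mix sets the indifference.
Bob indifferent between North and South: p·0 + (1−p)·6 = p·8 + (1−p)·(-4) ⟹ 6 + (-6)p = (-4) + 12p ⟹ p = 5/9.
Alice indifferent between North and South: q·1 + (1−q)·5 = q·(-5) + (1−q)·7 ⟹ 5 + (-4)q = 7 + (-12)q ⟹ q = 1/4.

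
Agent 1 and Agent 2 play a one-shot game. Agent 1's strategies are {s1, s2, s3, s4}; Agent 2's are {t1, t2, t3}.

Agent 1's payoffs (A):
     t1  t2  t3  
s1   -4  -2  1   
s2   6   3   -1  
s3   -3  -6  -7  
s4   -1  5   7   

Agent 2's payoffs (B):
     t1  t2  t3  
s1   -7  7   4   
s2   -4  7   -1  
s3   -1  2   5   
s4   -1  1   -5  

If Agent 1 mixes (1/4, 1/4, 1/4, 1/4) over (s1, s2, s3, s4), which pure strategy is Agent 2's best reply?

Agent 2's best reply maximizes expected payoff against the mix.
t1: (1/4)·(-7) + (1/4)·(-4) + (1/4)·(-1) + (1/4)·(-1) = -13/4
t2: (1/4)·7 + (1/4)·7 + (1/4)·2 + (1/4)·1 = 17/4
t3: (1/4)·4 + (1/4)·(-1) + (1/4)·5 + (1/4)·(-5) = 3/4
Highest expected payoff is 17/4, from t2.

t2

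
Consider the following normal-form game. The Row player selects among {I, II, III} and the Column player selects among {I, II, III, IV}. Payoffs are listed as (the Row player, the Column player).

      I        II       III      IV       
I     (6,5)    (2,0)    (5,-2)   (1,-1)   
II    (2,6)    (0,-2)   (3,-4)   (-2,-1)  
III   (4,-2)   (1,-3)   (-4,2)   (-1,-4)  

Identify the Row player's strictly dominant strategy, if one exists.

Check whether one of the Row player's strategies beats all alternatives regardless of what the opponent does.
I strictly dominates: vs I: 6 > each of {2, 4}; vs II: 2 > each of {0, 1}; vs III: 5 > each of {3, -4}; vs IV: 1 > each of {-2, -1}.

I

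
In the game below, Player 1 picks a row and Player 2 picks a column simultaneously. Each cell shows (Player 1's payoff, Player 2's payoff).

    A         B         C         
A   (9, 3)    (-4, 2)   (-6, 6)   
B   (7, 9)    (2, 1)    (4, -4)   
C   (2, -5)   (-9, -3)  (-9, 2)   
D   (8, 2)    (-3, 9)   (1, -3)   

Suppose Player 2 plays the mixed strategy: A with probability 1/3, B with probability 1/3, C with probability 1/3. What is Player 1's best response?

Player 1's best reply maximizes expected payoff against the mix.
A: (1/3)·9 + (1/3)·(-4) + (1/3)·(-6) = -1/3
B: (1/3)·7 + (1/3)·2 + (1/3)·4 = 13/3
C: (1/3)·2 + (1/3)·(-9) + (1/3)·(-9) = -16/3
D: (1/3)·8 + (1/3)·(-3) + (1/3)·1 = 2
Highest expected payoff is 13/3, from B.

B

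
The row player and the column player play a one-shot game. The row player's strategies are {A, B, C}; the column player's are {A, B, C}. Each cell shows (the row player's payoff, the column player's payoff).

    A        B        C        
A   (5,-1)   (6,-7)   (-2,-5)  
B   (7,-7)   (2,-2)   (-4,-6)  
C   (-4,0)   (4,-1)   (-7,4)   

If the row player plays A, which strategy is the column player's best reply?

With the row player fixed at A, the column player's payoffs are: A → -1, B → -7, C → -5.
The maximum is -1, achieved by A.

A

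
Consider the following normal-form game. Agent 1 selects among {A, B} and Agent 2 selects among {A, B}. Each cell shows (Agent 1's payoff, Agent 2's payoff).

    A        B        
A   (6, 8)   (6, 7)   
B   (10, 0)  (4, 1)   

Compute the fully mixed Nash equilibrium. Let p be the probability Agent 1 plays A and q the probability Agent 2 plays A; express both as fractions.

Each player's mixing probability is pinned down by making the *other* player indifferent.
Agent 2 indifferent between A and B: p·8 + (1−p)·0 = p·7 + (1−p)·1 ⟹ 0 + 8p = 1 + 6p ⟹ p = 1/2.
Agent 1 indifferent between A and B: q·6 + (1−q)·6 = q·10 + (1−q)·4 ⟹ 6 + 0q = 4 + 6q ⟹ q = 1/3.

p = 1/2, q = 1/3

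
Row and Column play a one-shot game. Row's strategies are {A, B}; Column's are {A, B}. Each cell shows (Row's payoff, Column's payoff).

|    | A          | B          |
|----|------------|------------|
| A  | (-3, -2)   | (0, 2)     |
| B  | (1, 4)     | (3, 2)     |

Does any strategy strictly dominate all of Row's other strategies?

A strategy is strictly dominant if it gives Row a strictly higher payoff than every other strategy, against every choice by the opponent.
B strictly dominates: vs A: 1 > -3; vs B: 3 > 0.

B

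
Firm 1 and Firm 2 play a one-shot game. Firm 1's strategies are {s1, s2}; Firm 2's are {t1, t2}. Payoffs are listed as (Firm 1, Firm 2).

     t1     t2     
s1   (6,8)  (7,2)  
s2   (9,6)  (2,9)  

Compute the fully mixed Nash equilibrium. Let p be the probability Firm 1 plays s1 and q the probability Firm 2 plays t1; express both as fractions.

p = 1/3, q = 5/8

Each player's mixing probability is pinned down by making the *other* player indifferent.
Firm 2 indifferent between t1 and t2: p·8 + (1−p)·6 = p·2 + (1−p)·9 ⟹ 6 + 2p = 9 + (-7)p ⟹ p = 1/3.
Firm 1 indifferent between s1 and s2: q·6 + (1−q)·7 = q·9 + (1−q)·2 ⟹ 7 + (-1)q = 2 + 7q ⟹ q = 5/8.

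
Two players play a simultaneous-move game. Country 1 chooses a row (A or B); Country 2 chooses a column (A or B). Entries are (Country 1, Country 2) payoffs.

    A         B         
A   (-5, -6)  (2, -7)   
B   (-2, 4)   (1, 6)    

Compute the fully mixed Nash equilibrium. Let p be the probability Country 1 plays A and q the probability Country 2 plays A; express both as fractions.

p = 2/3, q = 1/4

In a mixed NE each player is indifferent between their pure strategies, so the opponent's mix sets the indifference.
Country 2 indifferent between A and B: p·(-6) + (1−p)·4 = p·(-7) + (1−p)·6 ⟹ 4 + (-10)p = 6 + (-13)p ⟹ p = 2/3.
Country 1 indifferent between A and B: q·(-5) + (1−q)·2 = q·(-2) + (1−q)·1 ⟹ 2 + (-7)q = 1 + (-3)q ⟹ q = 1/4.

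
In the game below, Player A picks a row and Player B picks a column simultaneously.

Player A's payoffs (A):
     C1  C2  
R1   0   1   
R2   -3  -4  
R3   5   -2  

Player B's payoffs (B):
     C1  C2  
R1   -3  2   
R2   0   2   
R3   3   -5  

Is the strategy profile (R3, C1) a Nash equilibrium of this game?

Yes

Holding Player B at C1: Player A gets 5 from R3, versus 0 from R1, -3 from R2. No profitable deviation for Player A.
Holding Player A at R3: Player B gets 3 from C1, versus -5 from C2. No profitable deviation for Player B either.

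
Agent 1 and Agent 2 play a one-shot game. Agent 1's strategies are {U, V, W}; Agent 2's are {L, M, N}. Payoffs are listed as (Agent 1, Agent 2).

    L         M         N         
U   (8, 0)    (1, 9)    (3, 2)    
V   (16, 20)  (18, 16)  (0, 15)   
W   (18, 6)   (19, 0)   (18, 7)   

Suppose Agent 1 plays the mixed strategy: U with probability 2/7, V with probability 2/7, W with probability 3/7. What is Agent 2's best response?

L

Agent 2's best reply maximizes expected payoff against the mix.
L: (2/7)·0 + (2/7)·20 + (3/7)·6 = 58/7
M: (2/7)·9 + (2/7)·16 + (3/7)·0 = 50/7
N: (2/7)·2 + (2/7)·15 + (3/7)·7 = 55/7
Highest expected payoff is 58/7, from L.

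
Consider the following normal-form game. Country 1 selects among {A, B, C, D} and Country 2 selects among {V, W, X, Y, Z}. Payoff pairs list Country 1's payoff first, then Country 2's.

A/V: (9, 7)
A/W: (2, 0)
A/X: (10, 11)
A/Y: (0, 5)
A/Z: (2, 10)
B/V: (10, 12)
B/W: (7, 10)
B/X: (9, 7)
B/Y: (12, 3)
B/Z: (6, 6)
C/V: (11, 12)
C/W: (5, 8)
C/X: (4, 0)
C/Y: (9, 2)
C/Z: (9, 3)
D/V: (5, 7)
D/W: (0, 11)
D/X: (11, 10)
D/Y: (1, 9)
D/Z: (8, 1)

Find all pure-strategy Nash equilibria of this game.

Check mutual best responses: a cell is a NE iff neither player can gain by unilaterally deviating.
Country 1's best responses — vs V: C (payoff 11); vs W: B (payoff 7); vs X: D (payoff 11); vs Y: B (payoff 12); vs Z: C (payoff 9).
Country 2's best responses — vs A: X (payoff 11); vs B: V (payoff 12); vs C: V (payoff 12); vs D: W (payoff 11).
The only mutual best response is (C, V); neither player gains by switching there.

(C, V)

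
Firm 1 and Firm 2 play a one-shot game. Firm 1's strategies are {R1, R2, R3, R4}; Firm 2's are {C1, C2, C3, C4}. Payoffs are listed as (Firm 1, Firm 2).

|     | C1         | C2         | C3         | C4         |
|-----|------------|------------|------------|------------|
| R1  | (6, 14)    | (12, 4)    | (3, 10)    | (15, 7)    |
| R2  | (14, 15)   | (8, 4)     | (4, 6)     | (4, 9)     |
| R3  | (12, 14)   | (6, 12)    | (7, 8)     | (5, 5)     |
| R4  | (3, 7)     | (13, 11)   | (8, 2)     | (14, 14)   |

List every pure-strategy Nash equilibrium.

A profile is a Nash equilibrium when each player is best-responding to the other.
Firm 1's best responses — vs C1: R2 (payoff 14); vs C2: R4 (payoff 13); vs C3: R4 (payoff 8); vs C4: R1 (payoff 15).
Firm 2's best responses — vs R1: C1 (payoff 14); vs R2: C1 (payoff 15); vs R3: C1 (payoff 14); vs R4: C4 (payoff 14).
The only mutual best response is (R2, C1); neither player gains by switching there.

(R2, C1)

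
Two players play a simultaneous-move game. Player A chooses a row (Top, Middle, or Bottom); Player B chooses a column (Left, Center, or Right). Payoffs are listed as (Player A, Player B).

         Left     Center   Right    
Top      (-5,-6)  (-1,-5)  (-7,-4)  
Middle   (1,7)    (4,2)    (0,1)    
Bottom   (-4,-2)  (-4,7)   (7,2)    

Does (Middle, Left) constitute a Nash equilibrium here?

Yes

Holding Player B at Left: Player A gets 1 from Middle, versus -5 from Top, -4 from Bottom. No profitable deviation for Player A.
Holding Player A at Middle: Player B gets 7 from Left, versus 2 from Center, 1 from Right. No profitable deviation for Player B either.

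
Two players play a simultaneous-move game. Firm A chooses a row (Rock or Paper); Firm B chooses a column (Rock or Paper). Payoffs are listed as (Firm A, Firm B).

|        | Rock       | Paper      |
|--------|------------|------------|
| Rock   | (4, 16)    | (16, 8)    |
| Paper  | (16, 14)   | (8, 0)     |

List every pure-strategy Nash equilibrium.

(Paper, Rock)

Find each player's best response to every opponent strategy; NE are the intersections.
Firm A's best responses — vs Rock: Paper (payoff 16); vs Paper: Rock (payoff 16).
Firm B's best responses — vs Rock: Rock (payoff 16); vs Paper: Rock (payoff 14).
The only mutual best response is (Paper, Rock); neither player gains by switching there.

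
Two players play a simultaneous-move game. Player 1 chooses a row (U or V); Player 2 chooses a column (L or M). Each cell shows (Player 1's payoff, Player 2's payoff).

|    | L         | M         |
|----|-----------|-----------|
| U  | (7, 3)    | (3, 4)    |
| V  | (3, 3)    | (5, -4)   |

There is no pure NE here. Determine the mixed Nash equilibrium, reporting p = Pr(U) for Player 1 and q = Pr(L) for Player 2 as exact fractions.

p = 7/8, q = 1/3

Each player's mixing probability is pinned down by making the *other* player indifferent.
Player 2 indifferent between L and M: p·3 + (1−p)·3 = p·4 + (1−p)·(-4) ⟹ 3 + 0p = (-4) + 8p ⟹ p = 7/8.
Player 1 indifferent between U and V: q·7 + (1−q)·3 = q·3 + (1−q)·5 ⟹ 3 + 4q = 5 + (-2)q ⟹ q = 1/3.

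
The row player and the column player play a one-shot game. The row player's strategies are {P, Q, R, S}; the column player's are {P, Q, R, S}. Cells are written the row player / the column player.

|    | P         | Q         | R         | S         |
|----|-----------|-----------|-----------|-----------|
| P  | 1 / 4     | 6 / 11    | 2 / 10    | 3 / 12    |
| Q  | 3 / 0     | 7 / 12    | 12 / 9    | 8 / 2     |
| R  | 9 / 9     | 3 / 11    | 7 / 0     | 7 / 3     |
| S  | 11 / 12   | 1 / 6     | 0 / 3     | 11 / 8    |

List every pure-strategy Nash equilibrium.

Find each player's best response to every opponent strategy; NE are the intersections.
The row player's best responses — vs P: S (payoff 11); vs Q: Q (payoff 7); vs R: Q (payoff 12); vs S: S (payoff 11).
The column player's best responses — vs P: S (payoff 12); vs Q: Q (payoff 12); vs R: Q (payoff 11); vs S: P (payoff 12).
Mutual best responses occur at (Q, Q) and (S, P); at each, neither player gains by switching.

(Q, Q) and (S, P)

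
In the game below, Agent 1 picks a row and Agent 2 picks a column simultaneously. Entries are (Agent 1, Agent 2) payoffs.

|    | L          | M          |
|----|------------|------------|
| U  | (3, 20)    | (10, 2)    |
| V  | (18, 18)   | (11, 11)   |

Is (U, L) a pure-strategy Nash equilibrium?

No

Holding Agent 2 at L: Agent 1 gets 3 from U but could get 18 by switching to V. Agent 1 has a profitable deviation.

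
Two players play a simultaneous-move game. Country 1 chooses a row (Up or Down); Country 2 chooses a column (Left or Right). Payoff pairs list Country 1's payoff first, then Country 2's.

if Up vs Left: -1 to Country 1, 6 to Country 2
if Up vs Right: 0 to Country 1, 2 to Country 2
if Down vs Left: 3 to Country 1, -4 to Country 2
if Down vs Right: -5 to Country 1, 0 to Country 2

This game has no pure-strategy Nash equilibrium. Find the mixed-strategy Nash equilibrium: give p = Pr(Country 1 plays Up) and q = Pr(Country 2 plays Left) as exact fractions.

In a mixed NE each player is indifferent between their pure strategies, so the opponent's mix sets the indifference.
Country 2 indifferent between Left and Right: p·6 + (1−p)·(-4) = p·2 + (1−p)·0 ⟹ (-4) + 10p = 0 + 2p ⟹ p = 1/2.
Country 1 indifferent between Up and Down: q·(-1) + (1−q)·0 = q·3 + (1−q)·(-5) ⟹ 0 + (-1)q = (-5) + 8q ⟹ q = 5/9.

p = 1/2, q = 5/9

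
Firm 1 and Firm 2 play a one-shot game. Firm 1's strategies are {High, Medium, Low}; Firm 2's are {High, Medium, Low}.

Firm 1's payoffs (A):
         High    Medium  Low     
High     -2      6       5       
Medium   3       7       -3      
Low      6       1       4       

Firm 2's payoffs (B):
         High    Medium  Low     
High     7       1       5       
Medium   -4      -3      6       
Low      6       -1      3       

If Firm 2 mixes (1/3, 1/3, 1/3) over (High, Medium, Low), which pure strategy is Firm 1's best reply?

Low

Firm 1's best reply maximizes expected payoff against the mix.
High: (1/3)·(-2) + (1/3)·6 + (1/3)·5 = 3
Medium: (1/3)·3 + (1/3)·7 + (1/3)·(-3) = 7/3
Low: (1/3)·6 + (1/3)·1 + (1/3)·4 = 11/3
Highest expected payoff is 11/3, from Low.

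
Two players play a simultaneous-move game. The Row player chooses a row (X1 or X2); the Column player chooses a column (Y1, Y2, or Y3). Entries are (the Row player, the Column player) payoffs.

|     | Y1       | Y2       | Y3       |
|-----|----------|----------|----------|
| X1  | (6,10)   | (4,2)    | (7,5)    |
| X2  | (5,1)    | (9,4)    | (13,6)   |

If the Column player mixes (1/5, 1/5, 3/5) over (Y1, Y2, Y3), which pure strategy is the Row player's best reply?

Compute the Row player's expected payoff from each pure strategy against the given mix.
X1: (1/5)·6 + (1/5)·4 + (3/5)·7 = 31/5
X2: (1/5)·5 + (1/5)·9 + (3/5)·13 = 53/5
Highest expected payoff is 53/5, from X2.

X2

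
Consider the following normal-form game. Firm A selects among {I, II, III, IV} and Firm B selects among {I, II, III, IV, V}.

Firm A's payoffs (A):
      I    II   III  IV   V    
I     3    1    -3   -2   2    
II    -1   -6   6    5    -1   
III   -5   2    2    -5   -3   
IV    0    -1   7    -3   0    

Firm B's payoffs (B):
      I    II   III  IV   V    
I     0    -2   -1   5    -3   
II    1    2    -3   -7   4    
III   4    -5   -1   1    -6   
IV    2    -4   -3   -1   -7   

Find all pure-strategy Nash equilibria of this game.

Find each player's best response to every opponent strategy; NE are the intersections.
Firm A's best responses — vs I: I (payoff 3); vs II: III (payoff 2); vs III: IV (payoff 7); vs IV: II (payoff 5); vs V: I (payoff 2).
Firm B's best responses — vs I: IV (payoff 5); vs II: V (payoff 4); vs III: I (payoff 4); vs IV: I (payoff 2).
No cell has both players best-responding. For instance, Firm A's best reply to III is IV, but against IV Firm B prefers I over III.

No pure-strategy Nash equilibrium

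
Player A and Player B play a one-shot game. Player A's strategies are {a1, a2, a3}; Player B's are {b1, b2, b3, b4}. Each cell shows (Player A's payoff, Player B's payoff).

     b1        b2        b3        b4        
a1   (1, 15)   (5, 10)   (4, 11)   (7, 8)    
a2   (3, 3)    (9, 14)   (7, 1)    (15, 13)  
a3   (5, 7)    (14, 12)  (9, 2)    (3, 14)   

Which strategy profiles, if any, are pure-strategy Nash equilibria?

Check mutual best responses: a cell is a NE iff neither player can gain by unilaterally deviating.
Player A's best responses — vs b1: a3 (payoff 5); vs b2: a3 (payoff 14); vs b3: a3 (payoff 9); vs b4: a2 (payoff 15).
Player B's best responses — vs a1: b1 (payoff 15); vs a2: b2 (payoff 14); vs a3: b4 (payoff 14).
No cell has both players best-responding. For instance, Player A's best reply to b4 is a2, but against a2 Player B prefers b2 over b4.

None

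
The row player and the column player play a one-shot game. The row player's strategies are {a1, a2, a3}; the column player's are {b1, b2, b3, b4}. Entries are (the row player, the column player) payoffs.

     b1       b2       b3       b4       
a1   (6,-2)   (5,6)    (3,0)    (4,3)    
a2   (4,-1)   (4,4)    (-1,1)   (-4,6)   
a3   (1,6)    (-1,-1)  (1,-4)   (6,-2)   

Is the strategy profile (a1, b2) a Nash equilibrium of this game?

Yes

Holding the column player at b2: the row player gets 5 from a1, versus 4 from a2, -1 from a3. No profitable deviation for the row player.
Holding the row player at a1: the column player gets 6 from b2, versus -2 from b1, 0 from b3, 3 from b4. No profitable deviation for the column player either.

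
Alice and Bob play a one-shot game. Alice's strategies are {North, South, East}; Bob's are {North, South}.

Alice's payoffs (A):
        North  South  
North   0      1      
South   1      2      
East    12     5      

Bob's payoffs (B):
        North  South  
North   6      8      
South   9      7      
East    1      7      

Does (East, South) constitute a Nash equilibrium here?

Holding Bob at South: Alice gets 5 from East, versus 1 from North, 2 from South. No profitable deviation for Alice.
Holding Alice at East: Bob gets 7 from South, versus 1 from North. No profitable deviation for Bob either.

Yes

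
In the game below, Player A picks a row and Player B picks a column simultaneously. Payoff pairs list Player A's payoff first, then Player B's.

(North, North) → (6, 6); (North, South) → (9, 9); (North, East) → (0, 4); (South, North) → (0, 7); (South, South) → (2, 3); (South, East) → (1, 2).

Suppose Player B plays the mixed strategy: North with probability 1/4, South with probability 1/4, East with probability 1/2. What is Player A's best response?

North

Compute Player A's expected payoff from each pure strategy against the given mix.
North: (1/4)·6 + (1/4)·9 + (1/2)·0 = 15/4
South: (1/4)·0 + (1/4)·2 + (1/2)·1 = 1
Highest expected payoff is 15/4, from North.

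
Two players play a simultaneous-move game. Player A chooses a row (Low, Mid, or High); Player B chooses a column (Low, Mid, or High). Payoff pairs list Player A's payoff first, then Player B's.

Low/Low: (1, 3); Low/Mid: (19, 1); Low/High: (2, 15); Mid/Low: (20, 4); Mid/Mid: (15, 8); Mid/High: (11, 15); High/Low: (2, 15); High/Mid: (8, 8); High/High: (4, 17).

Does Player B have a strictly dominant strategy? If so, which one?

High

Check whether one of Player B's strategies beats all alternatives regardless of what the opponent does.
High strictly dominates: vs Low: 15 > each of {3, 1}; vs Mid: 15 > each of {4, 8}; vs High: 17 > each of {15, 8}.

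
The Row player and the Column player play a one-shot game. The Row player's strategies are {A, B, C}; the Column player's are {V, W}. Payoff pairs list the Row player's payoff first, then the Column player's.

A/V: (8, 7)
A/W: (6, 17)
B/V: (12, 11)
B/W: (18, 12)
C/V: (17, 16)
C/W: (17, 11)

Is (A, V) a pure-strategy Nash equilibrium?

Holding the Column player at V: the Row player gets 8 from A but could get 17 by switching to C. The Row player has a profitable deviation.

No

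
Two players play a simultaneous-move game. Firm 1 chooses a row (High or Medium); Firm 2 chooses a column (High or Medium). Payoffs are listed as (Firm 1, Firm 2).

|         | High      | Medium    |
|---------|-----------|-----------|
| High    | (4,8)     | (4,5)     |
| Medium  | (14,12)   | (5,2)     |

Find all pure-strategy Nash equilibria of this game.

Check mutual best responses: a cell is a NE iff neither player can gain by unilaterally deviating.
Firm 1's best responses — vs High: Medium (payoff 14); vs Medium: Medium (payoff 5).
Firm 2's best responses — vs High: High (payoff 8); vs Medium: High (payoff 12).
The only mutual best response is (Medium, High); neither player gains by switching there.

(Medium, High)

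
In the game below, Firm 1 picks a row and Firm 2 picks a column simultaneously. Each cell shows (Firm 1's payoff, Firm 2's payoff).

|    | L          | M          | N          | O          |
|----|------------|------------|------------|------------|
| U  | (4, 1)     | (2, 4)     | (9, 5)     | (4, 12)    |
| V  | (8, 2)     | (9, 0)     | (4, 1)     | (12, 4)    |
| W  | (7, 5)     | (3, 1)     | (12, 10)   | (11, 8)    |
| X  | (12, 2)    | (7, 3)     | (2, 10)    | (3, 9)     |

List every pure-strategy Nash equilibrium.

Find each player's best response to every opponent strategy; NE are the intersections.
Firm 1's best responses — vs L: X (payoff 12); vs M: V (payoff 9); vs N: W (payoff 12); vs O: V (payoff 12).
Firm 2's best responses — vs U: O (payoff 12); vs V: O (payoff 4); vs W: N (payoff 10); vs X: N (payoff 10).
Mutual best responses occur at (V, O) and (W, N); at each, neither player gains by switching.

(V, O) and (W, N)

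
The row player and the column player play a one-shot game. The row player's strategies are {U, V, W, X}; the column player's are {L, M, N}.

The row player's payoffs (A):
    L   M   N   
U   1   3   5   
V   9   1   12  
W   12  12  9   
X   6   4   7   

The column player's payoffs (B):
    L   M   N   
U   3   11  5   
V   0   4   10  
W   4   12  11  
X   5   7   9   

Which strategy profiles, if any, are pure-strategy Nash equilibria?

A profile is a Nash equilibrium when each player is best-responding to the other.
The row player's best responses — vs L: W (payoff 12); vs M: W (payoff 12); vs N: V (payoff 12).
The column player's best responses — vs U: M (payoff 11); vs V: N (payoff 10); vs W: M (payoff 12); vs X: N (payoff 9).
Mutual best responses occur at (V, N) and (W, M); at each, neither player gains by switching.

(V, N) and (W, M)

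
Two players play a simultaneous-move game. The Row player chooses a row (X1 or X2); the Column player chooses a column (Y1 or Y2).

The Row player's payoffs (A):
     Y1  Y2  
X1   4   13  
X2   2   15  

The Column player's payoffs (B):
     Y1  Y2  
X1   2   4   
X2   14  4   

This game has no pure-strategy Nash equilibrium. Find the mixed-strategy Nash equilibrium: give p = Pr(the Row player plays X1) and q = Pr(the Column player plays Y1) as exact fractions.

In a mixed NE each player is indifferent between their pure strategies, so the opponent's mix sets the indifference.
The Column player indifferent between Y1 and Y2: p·2 + (1−p)·14 = p·4 + (1−p)·4 ⟹ 14 + (-12)p = 4 + 0p ⟹ p = 5/6.
The Row player indifferent between X1 and X2: q·4 + (1−q)·13 = q·2 + (1−q)·15 ⟹ 13 + (-9)q = 15 + (-13)q ⟹ q = 1/2.

p = 5/6, q = 1/2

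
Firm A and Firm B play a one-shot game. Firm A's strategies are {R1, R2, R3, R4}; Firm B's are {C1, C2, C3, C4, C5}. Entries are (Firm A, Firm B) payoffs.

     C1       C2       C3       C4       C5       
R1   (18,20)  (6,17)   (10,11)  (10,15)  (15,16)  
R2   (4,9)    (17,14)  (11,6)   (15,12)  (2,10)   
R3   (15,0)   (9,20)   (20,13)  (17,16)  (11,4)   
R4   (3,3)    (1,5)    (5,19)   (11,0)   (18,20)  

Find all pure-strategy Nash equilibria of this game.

Find each player's best response to every opponent strategy; NE are the intersections.
Firm A's best responses — vs C1: R1 (payoff 18); vs C2: R2 (payoff 17); vs C3: R3 (payoff 20); vs C4: R3 (payoff 17); vs C5: R4 (payoff 18).
Firm B's best responses — vs R1: C1 (payoff 20); vs R2: C2 (payoff 14); vs R3: C2 (payoff 20); vs R4: C5 (payoff 20).
Mutual best responses occur at (R1, C1), (R2, C2), and (R4, C5); at each, neither player gains by switching.

(R1, C1), (R2, C2), and (R4, C5)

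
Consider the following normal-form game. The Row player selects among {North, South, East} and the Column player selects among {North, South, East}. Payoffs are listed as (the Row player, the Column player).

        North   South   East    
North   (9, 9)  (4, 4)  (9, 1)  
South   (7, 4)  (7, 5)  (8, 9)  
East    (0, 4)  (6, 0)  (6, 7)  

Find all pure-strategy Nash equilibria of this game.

(North, North)

Check mutual best responses: a cell is a NE iff neither player can gain by unilaterally deviating.
The Row player's best responses — vs North: North (payoff 9); vs South: South (payoff 7); vs East: North (payoff 9).
The Column player's best responses — vs North: North (payoff 9); vs South: East (payoff 9); vs East: East (payoff 7).
The only mutual best response is (North, North); neither player gains by switching there.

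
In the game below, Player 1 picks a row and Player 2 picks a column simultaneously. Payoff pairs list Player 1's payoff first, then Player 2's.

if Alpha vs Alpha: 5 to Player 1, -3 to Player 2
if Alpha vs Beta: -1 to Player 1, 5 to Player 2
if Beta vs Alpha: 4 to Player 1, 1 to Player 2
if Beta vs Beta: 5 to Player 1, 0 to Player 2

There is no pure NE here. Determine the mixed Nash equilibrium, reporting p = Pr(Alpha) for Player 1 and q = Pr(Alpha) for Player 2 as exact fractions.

p = 1/9, q = 6/7

In a mixed NE each player is indifferent between their pure strategies, so the opponent's mix sets the indifference.
Player 2 indifferent between Alpha and Beta: p·(-3) + (1−p)·1 = p·5 + (1−p)·0 ⟹ 1 + (-4)p = 0 + 5p ⟹ p = 1/9.
Player 1 indifferent between Alpha and Beta: q·5 + (1−q)·(-1) = q·4 + (1−q)·5 ⟹ (-1) + 6q = 5 + (-1)q ⟹ q = 6/7.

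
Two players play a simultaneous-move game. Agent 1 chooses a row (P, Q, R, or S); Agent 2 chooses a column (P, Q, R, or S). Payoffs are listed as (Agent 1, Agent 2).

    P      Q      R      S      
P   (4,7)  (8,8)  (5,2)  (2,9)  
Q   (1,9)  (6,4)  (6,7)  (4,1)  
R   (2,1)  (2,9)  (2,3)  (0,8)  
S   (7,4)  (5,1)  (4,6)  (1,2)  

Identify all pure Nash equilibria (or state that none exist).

There is no pure-strategy Nash equilibrium

Check mutual best responses: a cell is a NE iff neither player can gain by unilaterally deviating.
Agent 1's best responses — vs P: S (payoff 7); vs Q: P (payoff 8); vs R: Q (payoff 6); vs S: Q (payoff 4).
Agent 2's best responses — vs P: S (payoff 9); vs Q: P (payoff 9); vs R: Q (payoff 9); vs S: R (payoff 6).
No cell has both players best-responding. For instance, Agent 1's best reply to P is S, but against S Agent 2 prefers R over P.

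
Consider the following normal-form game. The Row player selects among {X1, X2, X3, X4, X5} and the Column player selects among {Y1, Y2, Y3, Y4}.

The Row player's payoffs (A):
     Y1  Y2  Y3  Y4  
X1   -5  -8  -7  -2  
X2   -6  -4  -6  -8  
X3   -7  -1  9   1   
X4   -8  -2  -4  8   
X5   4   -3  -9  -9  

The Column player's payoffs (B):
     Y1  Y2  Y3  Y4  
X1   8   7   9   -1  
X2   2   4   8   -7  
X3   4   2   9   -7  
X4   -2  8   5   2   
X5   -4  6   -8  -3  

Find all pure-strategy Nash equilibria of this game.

(X3, Y3)

Find each player's best response to every opponent strategy; NE are the intersections.
The Row player's best responses — vs Y1: X5 (payoff 4); vs Y2: X3 (payoff -1); vs Y3: X3 (payoff 9); vs Y4: X4 (payoff 8).
The Column player's best responses — vs X1: Y3 (payoff 9); vs X2: Y3 (payoff 8); vs X3: Y3 (payoff 9); vs X4: Y2 (payoff 8); vs X5: Y2 (payoff 6).
The only mutual best response is (X3, Y3); neither player gains by switching there.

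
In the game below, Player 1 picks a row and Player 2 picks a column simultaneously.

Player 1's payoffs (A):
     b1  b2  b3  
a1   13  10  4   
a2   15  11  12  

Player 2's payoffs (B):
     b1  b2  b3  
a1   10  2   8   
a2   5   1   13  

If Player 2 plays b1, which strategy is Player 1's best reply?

With Player 2 fixed at b1, Player 1's payoffs are: a1 → 13, a2 → 15.
The maximum is 15, achieved by a2.

a2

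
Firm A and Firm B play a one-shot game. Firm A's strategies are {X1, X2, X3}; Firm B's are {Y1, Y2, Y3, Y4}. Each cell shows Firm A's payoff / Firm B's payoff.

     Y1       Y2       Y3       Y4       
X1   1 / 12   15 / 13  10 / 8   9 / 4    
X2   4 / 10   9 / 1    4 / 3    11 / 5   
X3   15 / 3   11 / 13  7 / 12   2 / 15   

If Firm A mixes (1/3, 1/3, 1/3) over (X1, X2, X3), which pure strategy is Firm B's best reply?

Y2

Firm B's best reply maximizes expected payoff against the mix.
Y1: (1/3)·12 + (1/3)·10 + (1/3)·3 = 25/3
Y2: (1/3)·13 + (1/3)·1 + (1/3)·13 = 9
Y3: (1/3)·8 + (1/3)·3 + (1/3)·12 = 23/3
Y4: (1/3)·4 + (1/3)·5 + (1/3)·15 = 8
Highest expected payoff is 9, from Y2.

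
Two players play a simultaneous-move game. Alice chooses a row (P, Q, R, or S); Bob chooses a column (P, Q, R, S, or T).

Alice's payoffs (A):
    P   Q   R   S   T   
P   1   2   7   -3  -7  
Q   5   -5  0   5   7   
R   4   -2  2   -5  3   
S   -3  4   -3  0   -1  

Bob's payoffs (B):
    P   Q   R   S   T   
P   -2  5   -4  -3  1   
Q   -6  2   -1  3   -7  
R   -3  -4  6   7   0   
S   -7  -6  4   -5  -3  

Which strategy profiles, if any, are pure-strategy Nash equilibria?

(Q, S)

Check mutual best responses: a cell is a NE iff neither player can gain by unilaterally deviating.
Alice's best responses — vs P: Q (payoff 5); vs Q: S (payoff 4); vs R: P (payoff 7); vs S: Q (payoff 5); vs T: Q (payoff 7).
Bob's best responses — vs P: Q (payoff 5); vs Q: S (payoff 3); vs R: S (payoff 7); vs S: R (payoff 4).
The only mutual best response is (Q, S); neither player gains by switching there.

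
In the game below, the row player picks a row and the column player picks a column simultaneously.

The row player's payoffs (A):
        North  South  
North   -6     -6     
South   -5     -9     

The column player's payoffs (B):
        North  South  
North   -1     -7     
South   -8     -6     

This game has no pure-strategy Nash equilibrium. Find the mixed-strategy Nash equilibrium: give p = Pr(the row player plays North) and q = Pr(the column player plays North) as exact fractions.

Each player's mixing probability is pinned down by making the *other* player indifferent.
The column player indifferent between North and South: p·(-1) + (1−p)·(-8) = p·(-7) + (1−p)·(-6) ⟹ (-8) + 7p = (-6) + (-1)p ⟹ p = 1/4.
The row player indifferent between North and South: q·(-6) + (1−q)·(-6) = q·(-5) + (1−q)·(-9) ⟹ (-6) + 0q = (-9) + 4q ⟹ q = 3/4.

p = 1/4, q = 3/4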